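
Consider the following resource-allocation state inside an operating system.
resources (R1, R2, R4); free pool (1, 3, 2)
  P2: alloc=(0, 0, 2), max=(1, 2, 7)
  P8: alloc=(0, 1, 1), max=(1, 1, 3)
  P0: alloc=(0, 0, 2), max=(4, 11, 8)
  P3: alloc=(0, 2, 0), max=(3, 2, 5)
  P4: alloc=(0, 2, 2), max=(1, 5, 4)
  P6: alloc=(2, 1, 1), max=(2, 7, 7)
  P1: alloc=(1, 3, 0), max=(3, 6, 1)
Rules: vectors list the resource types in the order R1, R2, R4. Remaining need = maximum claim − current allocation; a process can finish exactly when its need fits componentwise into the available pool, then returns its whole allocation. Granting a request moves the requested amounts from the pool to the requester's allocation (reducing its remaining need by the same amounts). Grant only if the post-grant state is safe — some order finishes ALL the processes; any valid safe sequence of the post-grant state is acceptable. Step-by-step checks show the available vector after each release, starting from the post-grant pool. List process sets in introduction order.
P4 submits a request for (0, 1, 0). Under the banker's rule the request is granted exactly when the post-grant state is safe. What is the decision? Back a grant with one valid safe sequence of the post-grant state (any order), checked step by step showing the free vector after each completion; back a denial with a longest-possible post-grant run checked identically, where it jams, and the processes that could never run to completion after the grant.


GRANT — the state after the grant stays safe, e.g. via P8, P4, P2, P6, P1, P3, P0.
Key observation: the transfer keeps a workable pool ((1, 2, 2)); P8 starts the safe sequence.
Check on the post-grant state, step by step:
  pool = (1, 2, 2)
  run P8 (needs (1, 0, 2), free (1, 2, 2)); after release of (0, 1, 1) the pool is (1, 3, 3)
  run P4 (needs (1, 2, 2), free (1, 3, 3)); after release of (0, 3, 2) the pool is (1, 6, 5)
  run P2 (needs (1, 2, 5), free (1, 6, 5)); after release of (0, 0, 2) the pool is (1, 6, 7)
  run P6 (needs (0, 6, 6), free (1, 6, 7)); after release of (2, 1, 1) the pool is (3, 7, 8)
  run P1 (needs (2, 3, 1), free (3, 7, 8)); after release of (1, 3, 0) the pool is (4, 10, 8)
  run P3 (needs (3, 0, 5), free (4, 10, 8)); after release of (0, 2, 0) the pool is (4, 12, 8)
  run P0 (needs (4, 11, 6), free (4, 12, 8)); after release of (0, 0, 2) the pool is (4, 12, 10)


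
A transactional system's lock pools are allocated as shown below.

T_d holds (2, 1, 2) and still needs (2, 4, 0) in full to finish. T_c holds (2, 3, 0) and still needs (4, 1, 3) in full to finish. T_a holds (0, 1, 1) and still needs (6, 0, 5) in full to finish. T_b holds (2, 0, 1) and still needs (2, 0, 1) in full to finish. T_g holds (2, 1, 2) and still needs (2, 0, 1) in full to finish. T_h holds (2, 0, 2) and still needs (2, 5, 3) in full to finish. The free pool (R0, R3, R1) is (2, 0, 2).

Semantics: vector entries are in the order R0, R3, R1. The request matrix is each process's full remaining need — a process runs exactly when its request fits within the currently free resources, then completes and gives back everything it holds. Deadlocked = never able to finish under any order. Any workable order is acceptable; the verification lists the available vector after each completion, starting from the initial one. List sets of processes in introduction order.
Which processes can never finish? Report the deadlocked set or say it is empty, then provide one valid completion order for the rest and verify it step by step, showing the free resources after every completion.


No process is deadlocked.
Key observation: starting with T_g, each completion frees enough for the next — no one is permanently blocked.
One completion order for the rest: T_g, T_b, T_a, T_c, T_d, T_h. Step-by-step check:
  pool = (2, 0, 2)
  T_g needs (2, 0, 1) <= (2, 0, 2) -> finishes; pool += (2, 1, 2) = (4, 1, 4)
  T_b needs (2, 0, 1) <= (4, 1, 4) -> finishes; pool += (2, 0, 1) = (6, 1, 5)
  T_a needs (6, 0, 5) <= (6, 1, 5) -> finishes; pool += (0, 1, 1) = (6, 2, 6)
  T_c needs (4, 1, 3) <= (6, 2, 6) -> finishes; pool += (2, 3, 0) = (8, 5, 6)
  T_d needs (2, 4, 0) <= (8, 5, 6) -> finishes; pool += (2, 1, 2) = (10, 6, 8)
  T_h needs (2, 5, 3) <= (10, 6, 8) -> finishes; pool += (2, 0, 2) = (12, 6, 10)


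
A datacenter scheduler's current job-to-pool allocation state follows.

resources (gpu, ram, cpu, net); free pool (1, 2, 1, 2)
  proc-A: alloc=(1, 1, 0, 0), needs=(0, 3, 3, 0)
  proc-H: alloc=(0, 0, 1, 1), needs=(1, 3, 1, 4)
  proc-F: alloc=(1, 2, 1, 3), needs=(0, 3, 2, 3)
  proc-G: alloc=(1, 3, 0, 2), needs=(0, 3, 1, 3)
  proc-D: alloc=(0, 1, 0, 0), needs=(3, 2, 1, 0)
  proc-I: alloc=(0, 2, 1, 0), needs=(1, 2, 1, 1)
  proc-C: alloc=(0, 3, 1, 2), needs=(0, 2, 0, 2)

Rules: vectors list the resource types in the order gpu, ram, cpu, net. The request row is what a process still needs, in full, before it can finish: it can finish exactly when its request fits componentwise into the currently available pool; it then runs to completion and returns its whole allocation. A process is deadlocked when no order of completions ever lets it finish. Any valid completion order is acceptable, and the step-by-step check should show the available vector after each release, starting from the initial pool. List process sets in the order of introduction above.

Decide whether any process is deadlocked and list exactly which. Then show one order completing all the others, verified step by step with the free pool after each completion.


The deadlocked set is empty.
Key observation: starting with proc-C, each completion frees enough for the next — no one is permanently blocked.
One completion order for the rest: proc-C, proc-I, proc-A, proc-F, proc-G, proc-H, proc-D. Check, step by step:
  pool = (1, 2, 1, 2)
  proc-C needs (0, 2, 0, 2) <= (1, 2, 1, 2) -> finishes; pool += (0, 3, 1, 2) = (1, 5, 2, 4)
  proc-I needs (1, 2, 1, 1) <= (1, 5, 2, 4) -> finishes; pool += (0, 2, 1, 0) = (1, 7, 3, 4)
  proc-A needs (0, 3, 3, 0) <= (1, 7, 3, 4) -> finishes; pool += (1, 1, 0, 0) = (2, 8, 3, 4)
  proc-F needs (0, 3, 2, 3) <= (2, 8, 3, 4) -> finishes; pool += (1, 2, 1, 3) = (3, 10, 4, 7)
  proc-G needs (0, 3, 1, 3) <= (3, 10, 4, 7) -> finishes; pool += (1, 3, 0, 2) = (4, 13, 4, 9)
  proc-H needs (1, 3, 1, 4) <= (4, 13, 4, 9) -> finishes; pool += (0, 0, 1, 1) = (4, 13, 5, 10)
  proc-D needs (3, 2, 1, 0) <= (4, 13, 5, 10) -> finishes; pool += (0, 1, 0, 0) = (4, 14, 5, 10)


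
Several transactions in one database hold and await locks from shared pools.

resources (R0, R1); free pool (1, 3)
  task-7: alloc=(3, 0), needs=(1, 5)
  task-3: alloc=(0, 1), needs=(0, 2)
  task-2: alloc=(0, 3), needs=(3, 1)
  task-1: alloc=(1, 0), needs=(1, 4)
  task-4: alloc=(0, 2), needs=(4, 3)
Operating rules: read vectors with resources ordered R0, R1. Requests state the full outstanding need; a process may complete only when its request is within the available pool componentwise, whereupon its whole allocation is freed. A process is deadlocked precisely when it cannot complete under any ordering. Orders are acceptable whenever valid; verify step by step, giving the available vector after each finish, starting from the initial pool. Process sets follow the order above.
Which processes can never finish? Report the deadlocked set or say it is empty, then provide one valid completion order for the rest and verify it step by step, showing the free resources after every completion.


Deadlocked: task-7, task-2 and task-4.
Key observation: after task-3, task-1 the pool peaks at (2, 4), and each blocked process is short somewhere: task-7 on R1; task-2 on R0; task-4 on R0.
A valid finishing order for the others: task-3, task-1. Check, step by step:
  pool = (1, 3)
  task-3: need (0, 2) fits (1, 3); releases (0, 1), pool now (1, 4)
  task-1: need (1, 4) fits (1, 4); releases (1, 0), pool now (2, 4)
None of the blocked processes ever fits:
  blocked: task-7 wants (1, 5), pool (2, 4) — not enough R1
  blocked: task-2 wants (3, 1), pool (2, 4) — not enough R0
  blocked: task-4 wants (4, 3), pool (2, 4) — not enough R0


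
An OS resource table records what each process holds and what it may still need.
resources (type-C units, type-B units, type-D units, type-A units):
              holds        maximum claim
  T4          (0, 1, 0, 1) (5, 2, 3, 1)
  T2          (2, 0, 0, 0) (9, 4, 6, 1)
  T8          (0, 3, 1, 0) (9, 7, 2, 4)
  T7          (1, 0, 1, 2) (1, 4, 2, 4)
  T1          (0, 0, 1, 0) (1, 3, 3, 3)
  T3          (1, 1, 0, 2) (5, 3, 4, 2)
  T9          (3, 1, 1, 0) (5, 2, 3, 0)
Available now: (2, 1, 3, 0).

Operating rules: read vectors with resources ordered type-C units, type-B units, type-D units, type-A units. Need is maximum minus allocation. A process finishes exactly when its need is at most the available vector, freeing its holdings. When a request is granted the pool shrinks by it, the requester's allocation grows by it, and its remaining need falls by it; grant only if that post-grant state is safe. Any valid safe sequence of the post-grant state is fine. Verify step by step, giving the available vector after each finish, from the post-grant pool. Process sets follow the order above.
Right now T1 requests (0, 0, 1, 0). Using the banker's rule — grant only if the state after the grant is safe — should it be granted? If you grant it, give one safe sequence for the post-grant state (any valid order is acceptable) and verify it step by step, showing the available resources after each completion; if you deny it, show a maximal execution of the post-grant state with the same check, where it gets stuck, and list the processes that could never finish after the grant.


DENY — the pretend-granted state is unsafe.
Key observation: after T9, T4 the pool peaks at (5, 3, 3, 1), and each blocked process is short somewhere: T2 on type-C units, type-B units, type-D units; T8 on type-C units, type-B units, type-A units; T7 on type-B units, type-A units; T1 on type-A units; T3 on type-D units.
Pretend the grant happened; the run T9, T4 goes as far as possible. Step-by-step check:
  pool = (2, 1, 2, 0)
  run T9 (needs (2, 1, 2, 0), free (2, 1, 2, 0)); after release of (3, 1, 1, 0) the pool is (5, 2, 3, 0)
  run T4 (needs (5, 1, 3, 0), free (5, 2, 3, 0)); after release of (0, 1, 0, 1) the pool is (5, 3, 3, 1)
  T2 still needs (7, 4, 6, 1) but only (5, 3, 3, 1) is free — short on type-C units, type-B units and type-D units
  T8 still needs (9, 4, 1, 4) but only (5, 3, 3, 1) is free — short on type-C units, type-B units and type-A units
  T7 still needs (0, 4, 1, 2) but only (5, 3, 3, 1) is free — short on type-B units and type-A units
  T1 still needs (1, 3, 1, 3) but only (5, 3, 3, 1) is free — short on type-A units
  T3 still needs (4, 2, 4, 0) but only (5, 3, 3, 1) is free — short on type-D units
Had the request been granted, T2, T8, T7, T1 and T3 could never finish.


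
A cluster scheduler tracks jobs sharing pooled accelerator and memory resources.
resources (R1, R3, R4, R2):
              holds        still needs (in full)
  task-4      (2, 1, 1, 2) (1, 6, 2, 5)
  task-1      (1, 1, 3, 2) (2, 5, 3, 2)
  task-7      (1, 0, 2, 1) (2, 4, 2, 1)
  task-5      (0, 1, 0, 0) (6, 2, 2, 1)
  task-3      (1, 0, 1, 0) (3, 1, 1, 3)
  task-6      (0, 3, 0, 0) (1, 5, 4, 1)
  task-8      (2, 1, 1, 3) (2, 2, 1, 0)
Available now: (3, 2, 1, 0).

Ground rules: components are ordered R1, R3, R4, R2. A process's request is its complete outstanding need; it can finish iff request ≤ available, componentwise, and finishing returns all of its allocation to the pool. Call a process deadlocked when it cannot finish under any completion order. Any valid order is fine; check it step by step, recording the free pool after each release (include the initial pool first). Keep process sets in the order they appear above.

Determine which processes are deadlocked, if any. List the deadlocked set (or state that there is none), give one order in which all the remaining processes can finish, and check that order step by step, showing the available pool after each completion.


The deadlocked set is task-4, task-1 and task-6.
Key observation: once task-8, task-3, task-5, task-7 finish, the pool peaks at (7, 4, 5, 4) — and every remaining process still needs more R3 than that.
The rest can finish in the order task-8, task-3, task-5, task-7. Check, step by step:
  pool = (3, 2, 1, 0)
  task-8: need (2, 2, 1, 0) fits (3, 2, 1, 0); releases (2, 1, 1, 3), pool now (5, 3, 2, 3)
  task-3: need (3, 1, 1, 3) fits (5, 3, 2, 3); releases (1, 0, 1, 0), pool now (6, 3, 3, 3)
  task-5: need (6, 2, 2, 1) fits (6, 3, 3, 3); releases (0, 1, 0, 0), pool now (6, 4, 3, 3)
  task-7: need (2, 4, 2, 1) fits (6, 4, 3, 3); releases (1, 0, 2, 1), pool now (7, 4, 5, 4)
None of the blocked processes ever fits:
  task-4 still needs (1, 6, 2, 5) but only (7, 4, 5, 4) is free — short on R3 and R2
  task-1 still needs (2, 5, 3, 2) but only (7, 4, 5, 4) is free — short on R3
  task-6 still needs (1, 5, 4, 1) but only (7, 4, 5, 4) is free — short on R3


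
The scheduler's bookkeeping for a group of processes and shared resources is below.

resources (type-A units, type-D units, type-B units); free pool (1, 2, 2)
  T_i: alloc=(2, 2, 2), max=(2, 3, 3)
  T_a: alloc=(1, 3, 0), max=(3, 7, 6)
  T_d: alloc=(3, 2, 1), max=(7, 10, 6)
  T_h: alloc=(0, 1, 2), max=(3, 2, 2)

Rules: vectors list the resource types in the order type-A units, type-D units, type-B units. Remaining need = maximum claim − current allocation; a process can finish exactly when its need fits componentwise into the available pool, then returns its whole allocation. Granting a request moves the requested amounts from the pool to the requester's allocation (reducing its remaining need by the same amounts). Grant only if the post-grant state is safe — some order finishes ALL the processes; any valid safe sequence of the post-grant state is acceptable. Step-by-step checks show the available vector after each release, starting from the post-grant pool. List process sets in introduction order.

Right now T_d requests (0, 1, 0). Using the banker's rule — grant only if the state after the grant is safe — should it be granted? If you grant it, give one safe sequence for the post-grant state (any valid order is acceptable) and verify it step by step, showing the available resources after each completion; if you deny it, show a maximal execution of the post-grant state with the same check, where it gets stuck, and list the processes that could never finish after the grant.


GRANT. The post-grant state is safe; one safe sequence: T_i, T_h, T_a, T_d.
Key observation: the transfer keeps a workable pool ((1, 1, 2)); T_i starts the safe sequence.
Step-by-step check of the post-grant state:
  pool = (1, 1, 2)
  run T_i (needs (0, 1, 1), free (1, 1, 2)); after release of (2, 2, 2) the pool is (3, 3, 4)
  run T_h (needs (3, 1, 0), free (3, 3, 4)); after release of (0, 1, 2) the pool is (3, 4, 6)
  run T_a (needs (2, 4, 6), free (3, 4, 6)); after release of (1, 3, 0) the pool is (4, 7, 6)
  run T_d (needs (4, 7, 5), free (4, 7, 6)); after release of (3, 3, 1) the pool is (7, 10, 7)


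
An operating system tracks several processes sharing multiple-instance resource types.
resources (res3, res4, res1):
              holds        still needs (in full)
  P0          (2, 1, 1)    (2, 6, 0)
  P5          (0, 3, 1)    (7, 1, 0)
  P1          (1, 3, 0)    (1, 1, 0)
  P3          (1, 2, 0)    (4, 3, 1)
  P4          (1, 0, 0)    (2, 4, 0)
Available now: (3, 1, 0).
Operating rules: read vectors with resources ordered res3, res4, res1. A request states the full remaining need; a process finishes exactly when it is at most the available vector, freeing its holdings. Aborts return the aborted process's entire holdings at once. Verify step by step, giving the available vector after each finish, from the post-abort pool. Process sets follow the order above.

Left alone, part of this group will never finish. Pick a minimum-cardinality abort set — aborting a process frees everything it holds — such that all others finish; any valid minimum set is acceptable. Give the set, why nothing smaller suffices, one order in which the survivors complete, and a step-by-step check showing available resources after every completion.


Abort P5.
Key observation: the returned (0, 3, 1) from P5 is what brings P3 — unrunnable before, under any order — into play at step 2.
Minimality: the empty abort set fails — the state is deadlocked as it stands.
Survivors finish in the order: P1, P3, P0, P4. Walking it through (pool after the aborts first):
  pool = (3, 4, 1)
  P1 needs (1, 1, 0) <= (3, 4, 1) -> finishes; pool += (1, 3, 0) = (4, 7, 1)
  P3 needs (4, 3, 1) <= (4, 7, 1) -> finishes; pool += (1, 2, 0) = (5, 9, 1)
  P0 needs (2, 6, 0) <= (5, 9, 1) -> finishes; pool += (2, 1, 1) = (7, 10, 2)
  P4 needs (2, 4, 0) <= (7, 10, 2) -> finishes; pool += (1, 0, 0) = (8, 10, 2)


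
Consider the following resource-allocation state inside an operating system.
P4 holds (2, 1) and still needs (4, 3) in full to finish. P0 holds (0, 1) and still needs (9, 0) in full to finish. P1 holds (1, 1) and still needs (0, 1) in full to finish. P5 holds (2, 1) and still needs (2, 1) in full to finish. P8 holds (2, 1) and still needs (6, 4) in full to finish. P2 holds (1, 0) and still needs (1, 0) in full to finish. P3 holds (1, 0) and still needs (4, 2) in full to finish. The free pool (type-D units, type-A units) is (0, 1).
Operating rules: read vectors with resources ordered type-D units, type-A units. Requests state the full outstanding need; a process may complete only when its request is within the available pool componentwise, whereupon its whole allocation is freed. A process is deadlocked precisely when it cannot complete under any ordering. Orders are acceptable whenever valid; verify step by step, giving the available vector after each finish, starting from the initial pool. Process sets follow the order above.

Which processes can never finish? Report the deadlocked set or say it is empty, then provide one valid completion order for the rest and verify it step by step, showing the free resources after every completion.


Nothing here is deadlocked.
Key observation: beginning at P1, releases accumulate fast enough that every process eventually fits.
The rest can finish in the order P1, P2, P5, P4, P3, P8, P0. Check, step by step:
  pool = (0, 1)
  run P1 (needs (0, 1), free (0, 1)); after release of (1, 1) the pool is (1, 2)
  run P2 (needs (1, 0), free (1, 2)); after release of (1, 0) the pool is (2, 2)
  run P5 (needs (2, 1), free (2, 2)); after release of (2, 1) the pool is (4, 3)
  run P4 (needs (4, 3), free (4, 3)); after release of (2, 1) the pool is (6, 4)
  run P3 (needs (4, 2), free (6, 4)); after release of (1, 0) the pool is (7, 4)
  run P8 (needs (6, 4), free (7, 4)); after release of (2, 1) the pool is (9, 5)
  run P0 (needs (9, 0), free (9, 5)); after release of (0, 1) the pool is (9, 6)


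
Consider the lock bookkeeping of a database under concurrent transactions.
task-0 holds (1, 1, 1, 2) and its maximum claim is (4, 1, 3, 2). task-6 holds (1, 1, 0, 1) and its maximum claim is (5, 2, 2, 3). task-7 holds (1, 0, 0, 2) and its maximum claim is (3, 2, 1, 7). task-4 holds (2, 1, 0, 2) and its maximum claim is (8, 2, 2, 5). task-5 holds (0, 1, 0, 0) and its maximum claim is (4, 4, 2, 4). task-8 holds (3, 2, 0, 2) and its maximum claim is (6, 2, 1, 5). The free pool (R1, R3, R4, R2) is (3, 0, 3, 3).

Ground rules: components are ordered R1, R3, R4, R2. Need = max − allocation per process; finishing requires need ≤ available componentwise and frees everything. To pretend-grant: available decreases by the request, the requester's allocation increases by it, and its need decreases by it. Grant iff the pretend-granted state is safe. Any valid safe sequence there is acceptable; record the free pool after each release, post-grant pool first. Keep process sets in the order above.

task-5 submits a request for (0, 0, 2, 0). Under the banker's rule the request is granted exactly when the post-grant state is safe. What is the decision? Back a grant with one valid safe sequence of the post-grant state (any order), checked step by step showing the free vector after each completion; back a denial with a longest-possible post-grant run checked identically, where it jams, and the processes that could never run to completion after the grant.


DENY — the pretend-granted state is unsafe.
Key observation: after task-8, task-7 the pool peaks at (7, 2, 1, 7), and each blocked process is short somewhere: task-0 on R4; task-6 on R4; task-4 on R4; task-5 on R3.
On the post-grant state, task-8, task-7 is a maximal run — nothing extends it. Step-by-step check:
  pool = (3, 0, 1, 3)
  task-8 needs (3, 0, 1, 3) <= (3, 0, 1, 3) -> finishes; pool += (3, 2, 0, 2) = (6, 2, 1, 5)
  task-7 needs (2, 2, 1, 5) <= (6, 2, 1, 5) -> finishes; pool += (1, 0, 0, 2) = (7, 2, 1, 7)
  blocked: task-0 wants (3, 0, 2, 0), pool (7, 2, 1, 7) — not enough R4
  blocked: task-6 wants (4, 1, 2, 2), pool (7, 2, 1, 7) — not enough R4
  blocked: task-4 wants (6, 1, 2, 3), pool (7, 2, 1, 7) — not enough R4
  blocked: task-5 wants (4, 3, 0, 4), pool (7, 2, 1, 7) — not enough R3
Had the request been granted, task-0, task-6, task-4 and task-5 could never finish.


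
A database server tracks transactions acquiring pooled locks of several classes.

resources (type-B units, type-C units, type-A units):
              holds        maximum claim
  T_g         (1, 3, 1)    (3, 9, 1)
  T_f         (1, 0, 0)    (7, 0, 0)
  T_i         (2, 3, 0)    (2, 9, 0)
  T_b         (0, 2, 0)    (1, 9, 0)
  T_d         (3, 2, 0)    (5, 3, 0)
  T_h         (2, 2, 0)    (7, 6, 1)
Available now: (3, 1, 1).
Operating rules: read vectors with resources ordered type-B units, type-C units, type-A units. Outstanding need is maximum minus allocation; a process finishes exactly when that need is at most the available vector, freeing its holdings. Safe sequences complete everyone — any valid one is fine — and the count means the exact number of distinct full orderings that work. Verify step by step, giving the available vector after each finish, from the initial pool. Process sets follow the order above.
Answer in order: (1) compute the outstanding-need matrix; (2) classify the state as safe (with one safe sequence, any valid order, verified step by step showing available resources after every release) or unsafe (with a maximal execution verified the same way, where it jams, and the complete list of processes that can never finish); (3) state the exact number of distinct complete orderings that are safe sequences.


(1) Remaining need (order type-B units, type-C units, type-A units):
  T_g: (2, 6, 0)
  T_f: (6, 0, 0)
  T_i: (0, 6, 0)
  T_b: (1, 7, 0)
  T_d: (2, 1, 0)
  T_h: (5, 4, 1)
(2) UNSAFE — no complete ordering exists.
Key observation: once T_d, T_f finish, the pool peaks at (7, 3, 1) — and every remaining process still needs more type-C units than that.
The run T_d, T_f cannot be extended any further. Walking it through:
  pool = (3, 1, 1)
  run T_d (needs (2, 1, 0), free (3, 1, 1)); after release of (3, 2, 0) the pool is (6, 3, 1)
  run T_f (needs (6, 0, 0), free (6, 3, 1)); after release of (1, 0, 0) the pool is (7, 3, 1)
  T_g cannot run: need (2, 6, 0) vs free (7, 3, 1) (insufficient type-C units)
  T_i cannot run: need (0, 6, 0) vs free (7, 3, 1) (insufficient type-C units)
  T_b cannot run: need (1, 7, 0) vs free (7, 3, 1) (insufficient type-C units)
  T_h cannot run: need (5, 4, 1) vs free (7, 3, 1) (insufficient type-C units)
Never able to finish: T_g, T_i, T_b and T_h.
(3) Exactly 0 of the possible complete orderings are safe sequences.


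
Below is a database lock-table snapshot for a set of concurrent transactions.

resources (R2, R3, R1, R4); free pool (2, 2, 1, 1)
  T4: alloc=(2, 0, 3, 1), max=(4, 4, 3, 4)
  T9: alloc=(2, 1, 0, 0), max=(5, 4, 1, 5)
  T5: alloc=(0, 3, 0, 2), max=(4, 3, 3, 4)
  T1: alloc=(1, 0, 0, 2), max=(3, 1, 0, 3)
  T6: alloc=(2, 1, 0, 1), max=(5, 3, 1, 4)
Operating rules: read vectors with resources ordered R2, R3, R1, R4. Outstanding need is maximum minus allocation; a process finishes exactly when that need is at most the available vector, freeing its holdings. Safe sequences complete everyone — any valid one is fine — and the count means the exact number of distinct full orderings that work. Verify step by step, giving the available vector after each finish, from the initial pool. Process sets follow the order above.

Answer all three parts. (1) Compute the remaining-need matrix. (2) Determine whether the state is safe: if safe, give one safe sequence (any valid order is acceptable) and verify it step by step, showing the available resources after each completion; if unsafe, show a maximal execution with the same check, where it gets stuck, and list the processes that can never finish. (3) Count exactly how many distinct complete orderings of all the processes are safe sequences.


(1) Remaining need (order R2, R3, R1, R4):
  T4: (2, 4, 0, 3)
  T9: (3, 3, 1, 5)
  T5: (4, 0, 3, 2)
  T1: (2, 1, 0, 1)
  T6: (3, 2, 1, 3)
(2) UNSAFE — no complete ordering exists.
Key observation: after T1, T6 the pool peaks at (5, 3, 1, 4), and each blocked process is short somewhere: T4 on R3; T9 on R4; T5 on R1.
The run T1, T6 cannot be extended any further. Step-by-step check:
  pool = (2, 2, 1, 1)
  T1: need (2, 1, 0, 1) fits (2, 2, 1, 1); releases (1, 0, 0, 2), pool now (3, 2, 1, 3)
  T6: need (3, 2, 1, 3) fits (3, 2, 1, 3); releases (2, 1, 0, 1), pool now (5, 3, 1, 4)
  blocked: T4 wants (2, 4, 0, 3), pool (5, 3, 1, 4) — not enough R3
  blocked: T9 wants (3, 3, 1, 5), pool (5, 3, 1, 4) — not enough R4
  blocked: T5 wants (4, 0, 3, 2), pool (5, 3, 1, 4) — not enough R1
Processes that can never finish: T4, T9 and T5.
(3) Exactly 0 of the possible complete orderings are safe sequences.


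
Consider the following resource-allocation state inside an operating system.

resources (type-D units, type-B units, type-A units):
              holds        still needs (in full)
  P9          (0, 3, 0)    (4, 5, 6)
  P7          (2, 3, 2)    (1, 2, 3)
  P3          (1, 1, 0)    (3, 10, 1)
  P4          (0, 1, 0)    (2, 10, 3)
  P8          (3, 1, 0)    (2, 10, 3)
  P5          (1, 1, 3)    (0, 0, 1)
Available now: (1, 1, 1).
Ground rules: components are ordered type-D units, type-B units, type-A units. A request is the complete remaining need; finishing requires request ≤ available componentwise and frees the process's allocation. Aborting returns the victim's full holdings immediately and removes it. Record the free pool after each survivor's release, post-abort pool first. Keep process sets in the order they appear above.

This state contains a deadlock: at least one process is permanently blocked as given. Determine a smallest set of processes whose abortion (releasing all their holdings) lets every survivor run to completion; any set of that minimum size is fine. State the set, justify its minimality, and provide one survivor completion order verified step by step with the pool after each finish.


The answer: abort P3 and P4.
Key observation: P8 had no path to completion before; after the abort of P3 and P4 ((1, 2, 0) returned), step 4 is where it fits.
Why nothing smaller works — every single abort fails: P9 alone leaves P3 blocked (short on type-B units); P7 alone leaves P3 blocked (short on type-B units); P3 alone leaves P4 blocked (short on type-B units); P4 alone leaves P3 blocked (short on type-B units); P8 alone leaves P3 blocked (short on type-B units); P5 alone leaves P3 blocked (short on type-B units).
The survivors complete as P5, P7, P9, P8. Verifying each step (starting from the post-abort pool):
  pool = (2, 3, 1)
  P5: need (0, 0, 1) fits (2, 3, 1); releases (1, 1, 3), pool now (3, 4, 4)
  P7: need (1, 2, 3) fits (3, 4, 4); releases (2, 3, 2), pool now (5, 7, 6)
  P9: need (4, 5, 6) fits (5, 7, 6); releases (0, 3, 0), pool now (5, 10, 6)
  P8: need (2, 10, 3) fits (5, 10, 6); releases (3, 1, 0), pool now (8, 11, 6)


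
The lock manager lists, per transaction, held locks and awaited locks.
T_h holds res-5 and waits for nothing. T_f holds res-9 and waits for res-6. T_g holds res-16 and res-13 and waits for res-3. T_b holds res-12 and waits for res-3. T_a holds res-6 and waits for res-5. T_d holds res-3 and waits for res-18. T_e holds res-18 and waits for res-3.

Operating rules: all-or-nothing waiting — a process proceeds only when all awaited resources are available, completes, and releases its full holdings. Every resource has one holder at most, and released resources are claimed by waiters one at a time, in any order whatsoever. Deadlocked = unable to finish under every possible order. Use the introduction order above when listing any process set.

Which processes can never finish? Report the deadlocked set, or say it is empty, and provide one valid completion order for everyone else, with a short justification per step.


Deadlocked: T_g, T_b, T_d and T_e.
Key observation: T_d -> T_e -> T_d is a circular wait — nothing in it can go first; T_g and T_b wait into the deadlock from upstream.
One completion order for the rest: T_h, T_a, T_f.
Walking it through:
  run T_h (it waits on nothing); releases res-5
  run T_a (all its waits — res-5 — are resolved); releases res-6
  run T_f (all its waits — res-6 — are resolved); releases res-9


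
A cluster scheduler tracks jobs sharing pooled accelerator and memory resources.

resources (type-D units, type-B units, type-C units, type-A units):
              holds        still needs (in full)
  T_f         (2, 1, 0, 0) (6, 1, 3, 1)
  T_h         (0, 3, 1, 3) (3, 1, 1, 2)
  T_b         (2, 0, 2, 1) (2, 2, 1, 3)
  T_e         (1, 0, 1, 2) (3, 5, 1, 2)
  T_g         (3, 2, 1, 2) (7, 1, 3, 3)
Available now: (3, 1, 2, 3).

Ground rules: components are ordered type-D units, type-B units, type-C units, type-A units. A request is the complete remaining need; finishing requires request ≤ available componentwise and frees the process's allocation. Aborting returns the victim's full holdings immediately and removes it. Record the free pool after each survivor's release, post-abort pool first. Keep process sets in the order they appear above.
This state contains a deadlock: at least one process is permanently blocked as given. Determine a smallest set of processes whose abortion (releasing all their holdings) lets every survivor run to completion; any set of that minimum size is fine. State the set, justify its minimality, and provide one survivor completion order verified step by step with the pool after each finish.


Minimum abort set: T_f.
Key observation: before aborting T_f, T_g was permanently blocked — no order could ever run it; afterwards it completes at step 3.
No smaller set exists: with zero aborts the deadlock remains.
The survivors complete as T_b, T_h, T_g, T_e. Verifying each step (starting from the post-abort pool):
  pool = (5, 2, 2, 3)
  run T_b (needs (2, 2, 1, 3), free (5, 2, 2, 3)); after release of (2, 0, 2, 1) the pool is (7, 2, 4, 4)
  run T_h (needs (3, 1, 1, 2), free (7, 2, 4, 4)); after release of (0, 3, 1, 3) the pool is (7, 5, 5, 7)
  run T_g (needs (7, 1, 3, 3), free (7, 5, 5, 7)); after release of (3, 2, 1, 2) the pool is (10, 7, 6, 9)
  run T_e (needs (3, 5, 1, 2), free (10, 7, 6, 9)); after release of (1, 0, 1, 2) the pool is (11, 7, 7, 11)


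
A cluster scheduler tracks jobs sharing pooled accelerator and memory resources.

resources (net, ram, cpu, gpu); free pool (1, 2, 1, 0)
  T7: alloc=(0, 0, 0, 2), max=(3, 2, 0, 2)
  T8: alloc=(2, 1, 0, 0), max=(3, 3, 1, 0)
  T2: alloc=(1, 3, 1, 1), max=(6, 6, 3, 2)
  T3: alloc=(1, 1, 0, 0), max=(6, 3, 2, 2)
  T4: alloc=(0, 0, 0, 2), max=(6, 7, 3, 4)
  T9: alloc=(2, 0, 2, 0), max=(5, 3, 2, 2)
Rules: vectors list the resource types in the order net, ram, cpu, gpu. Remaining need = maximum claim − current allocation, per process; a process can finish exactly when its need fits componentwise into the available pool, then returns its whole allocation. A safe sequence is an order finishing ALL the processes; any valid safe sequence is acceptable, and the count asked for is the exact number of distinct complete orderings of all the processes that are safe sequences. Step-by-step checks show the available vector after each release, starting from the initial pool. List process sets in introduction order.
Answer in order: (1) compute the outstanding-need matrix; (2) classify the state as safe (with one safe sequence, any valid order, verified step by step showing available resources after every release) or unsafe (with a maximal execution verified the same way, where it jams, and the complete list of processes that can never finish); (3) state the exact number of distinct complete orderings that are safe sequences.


(1) Need matrix, components ordered net, ram, cpu, gpu:
  T7: (3, 2, 0, 0)
  T8: (1, 2, 1, 0)
  T2: (5, 3, 2, 1)
  T3: (5, 2, 2, 2)
  T4: (6, 7, 3, 2)
  T9: (3, 3, 0, 2)
(2) The state is SAFE; one workable sequence: T8, T7, T9, T3, T2, T4.
Key observation: reading the order forward, T8 is the first process whose need (1, 2, 1, 0) meets the free pool (1, 2, 1, 0) exactly on a resource it requests.
Verifying each step:
  pool = (1, 2, 1, 0)
  run T8 (needs (1, 2, 1, 0), free (1, 2, 1, 0)); after release of (2, 1, 0, 0) the pool is (3, 3, 1, 0)
  run T7 (needs (3, 2, 0, 0), free (3, 3, 1, 0)); after release of (0, 0, 0, 2) the pool is (3, 3, 1, 2)
  run T9 (needs (3, 3, 0, 2), free (3, 3, 1, 2)); after release of (2, 0, 2, 0) the pool is (5, 3, 3, 2)
  run T3 (needs (5, 2, 2, 2), free (5, 3, 3, 2)); after release of (1, 1, 0, 0) the pool is (6, 4, 3, 2)
  run T2 (needs (5, 3, 2, 1), free (6, 4, 3, 2)); after release of (1, 3, 1, 1) the pool is (7, 7, 4, 3)
  run T4 (needs (6, 7, 3, 2), free (7, 7, 4, 3)); after release of (0, 0, 0, 2) the pool is (7, 7, 4, 5)
(3) Precisely 2 of the possible complete orderings are safe sequences.


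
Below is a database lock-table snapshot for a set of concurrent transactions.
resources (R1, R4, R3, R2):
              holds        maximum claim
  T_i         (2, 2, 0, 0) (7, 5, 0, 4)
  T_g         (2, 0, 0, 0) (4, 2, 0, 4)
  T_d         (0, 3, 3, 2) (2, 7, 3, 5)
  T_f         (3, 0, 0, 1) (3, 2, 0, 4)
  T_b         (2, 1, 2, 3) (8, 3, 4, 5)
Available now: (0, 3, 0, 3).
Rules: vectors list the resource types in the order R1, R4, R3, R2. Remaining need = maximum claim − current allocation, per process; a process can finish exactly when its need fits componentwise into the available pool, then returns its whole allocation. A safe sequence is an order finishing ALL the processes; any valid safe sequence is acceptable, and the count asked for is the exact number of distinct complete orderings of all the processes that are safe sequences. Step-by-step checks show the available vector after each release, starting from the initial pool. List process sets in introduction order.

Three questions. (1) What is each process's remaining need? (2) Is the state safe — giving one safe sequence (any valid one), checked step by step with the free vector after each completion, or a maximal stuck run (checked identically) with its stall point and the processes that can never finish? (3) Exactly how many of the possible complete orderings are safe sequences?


(1) Remaining need (order R1, R4, R3, R2):
  T_i: (5, 3, 0, 4)
  T_g: (2, 2, 0, 4)
  T_d: (2, 4, 0, 3)
  T_f: (0, 2, 0, 3)
  T_b: (6, 2, 2, 2)
(2) SAFE. One safe sequence: T_f, T_g, T_i, T_d, T_b.
Key observation: at T_f the run first touches a limit — (0, 2, 0, 3) against (0, 3, 0, 3), exact on a resource it actually requests.
Check, step by step:
  pool = (0, 3, 0, 3)
  T_f: need (0, 2, 0, 3) fits (0, 3, 0, 3); releases (3, 0, 0, 1), pool now (3, 3, 0, 4)
  T_g: need (2, 2, 0, 4) fits (3, 3, 0, 4); releases (2, 0, 0, 0), pool now (5, 3, 0, 4)
  T_i: need (5, 3, 0, 4) fits (5, 3, 0, 4); releases (2, 2, 0, 0), pool now (7, 5, 0, 4)
  T_d: need (2, 4, 0, 3) fits (7, 5, 0, 4); releases (0, 3, 3, 2), pool now (7, 8, 3, 6)
  T_b: need (6, 2, 2, 2) fits (7, 8, 3, 6); releases (2, 1, 2, 3), pool now (9, 9, 5, 9)
(3) The exact count: 1 of the possible complete orderings is a safe sequence.


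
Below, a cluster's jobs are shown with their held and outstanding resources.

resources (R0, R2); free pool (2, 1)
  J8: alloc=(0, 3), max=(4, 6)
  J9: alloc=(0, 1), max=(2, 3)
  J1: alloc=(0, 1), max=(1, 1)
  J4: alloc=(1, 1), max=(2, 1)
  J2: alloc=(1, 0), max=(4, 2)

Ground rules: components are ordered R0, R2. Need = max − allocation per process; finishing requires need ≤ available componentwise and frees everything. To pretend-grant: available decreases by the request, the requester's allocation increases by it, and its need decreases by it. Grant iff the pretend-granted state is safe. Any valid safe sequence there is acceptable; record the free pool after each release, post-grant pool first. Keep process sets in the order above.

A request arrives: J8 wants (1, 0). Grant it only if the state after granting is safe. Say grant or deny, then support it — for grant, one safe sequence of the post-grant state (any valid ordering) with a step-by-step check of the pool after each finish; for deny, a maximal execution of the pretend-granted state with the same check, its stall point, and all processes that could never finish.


DENY. Granting would leave the state unsafe.
Key observation: once J4, J1, J9 finish, the pool peaks at (2, 4) — and every remaining process still needs more R0 than that.
Pretend the grant happened; the run J4, J1, J9 goes as far as possible. Verifying each step:
  pool = (1, 1)
  J4: need (1, 0) fits (1, 1); releases (1, 1), pool now (2, 2)
  J1: need (1, 0) fits (2, 2); releases (0, 1), pool now (2, 3)
  J9: need (2, 2) fits (2, 3); releases (0, 1), pool now (2, 4)
  J8 cannot run: need (3, 3) vs free (2, 4) (insufficient R0)
  J2 cannot run: need (3, 2) vs free (2, 4) (insufficient R0)
Processes that could never finish after the grant: J8 and J2.


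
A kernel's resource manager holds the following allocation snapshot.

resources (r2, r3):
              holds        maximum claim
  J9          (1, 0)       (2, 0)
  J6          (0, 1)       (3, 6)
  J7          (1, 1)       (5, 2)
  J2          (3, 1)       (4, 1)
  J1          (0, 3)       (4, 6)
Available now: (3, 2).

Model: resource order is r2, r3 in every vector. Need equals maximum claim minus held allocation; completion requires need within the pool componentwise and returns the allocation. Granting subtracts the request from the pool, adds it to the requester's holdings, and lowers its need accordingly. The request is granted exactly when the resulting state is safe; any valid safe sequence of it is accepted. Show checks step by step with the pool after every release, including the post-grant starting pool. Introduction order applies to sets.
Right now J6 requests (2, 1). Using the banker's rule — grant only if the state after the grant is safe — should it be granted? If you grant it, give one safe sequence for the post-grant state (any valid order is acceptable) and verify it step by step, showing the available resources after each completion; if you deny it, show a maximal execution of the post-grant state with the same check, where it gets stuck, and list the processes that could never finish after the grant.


GRANT — the state after the grant stays safe, e.g. via J2, J9, J7, J1, J6.
Key observation: post-grant, (1, 1) remains, and an order beginning with J2 completes everyone.
Check on the post-grant state, step by step:
  pool = (1, 1)
  J2 needs (1, 0) <= (1, 1) -> finishes; pool += (3, 1) = (4, 2)
  J9 needs (1, 0) <= (4, 2) -> finishes; pool += (1, 0) = (5, 2)
  J7 needs (4, 1) <= (5, 2) -> finishes; pool += (1, 1) = (6, 3)
  J1 needs (4, 3) <= (6, 3) -> finishes; pool += (0, 3) = (6, 6)
  J6 needs (1, 4) <= (6, 6) -> finishes; pool += (2, 2) = (8, 8)


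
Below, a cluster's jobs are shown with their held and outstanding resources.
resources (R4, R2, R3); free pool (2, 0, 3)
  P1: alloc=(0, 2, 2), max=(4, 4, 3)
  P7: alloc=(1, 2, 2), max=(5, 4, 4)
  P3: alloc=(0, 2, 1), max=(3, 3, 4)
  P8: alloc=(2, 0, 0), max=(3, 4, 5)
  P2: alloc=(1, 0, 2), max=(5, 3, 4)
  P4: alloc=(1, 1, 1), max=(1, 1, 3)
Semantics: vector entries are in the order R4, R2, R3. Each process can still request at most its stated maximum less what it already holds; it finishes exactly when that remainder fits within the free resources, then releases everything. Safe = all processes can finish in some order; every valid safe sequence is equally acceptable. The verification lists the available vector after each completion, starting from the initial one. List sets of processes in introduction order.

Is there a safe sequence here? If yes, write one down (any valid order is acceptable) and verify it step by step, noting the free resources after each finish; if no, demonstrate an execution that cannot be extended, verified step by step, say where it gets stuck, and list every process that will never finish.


UNSAFE — no complete ordering exists.
Key observation: after P4, P3 the pool peaks at (3, 3, 5), and each blocked process is short somewhere: P1 on R4; P7 on R4; P8 on R2; P2 on R4.
Going as far as possible: P4, P3; after that, nothing fits. Walking it through:
  pool = (2, 0, 3)
  run P4 (needs (0, 0, 2), free (2, 0, 3)); after release of (1, 1, 1) the pool is (3, 1, 4)
  run P3 (needs (3, 1, 3), free (3, 1, 4)); after release of (0, 2, 1) the pool is (3, 3, 5)
  blocked: P1 wants (4, 2, 1), pool (3, 3, 5) — not enough R4
  blocked: P7 wants (4, 2, 2), pool (3, 3, 5) — not enough R4
  blocked: P8 wants (1, 4, 5), pool (3, 3, 5) — not enough R2
  blocked: P2 wants (4, 3, 2), pool (3, 3, 5) — not enough R4
Never able to finish: P1, P7, P8 and P2.
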